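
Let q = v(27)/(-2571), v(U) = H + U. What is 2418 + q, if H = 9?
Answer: 2072214/857 ≈ 2418.0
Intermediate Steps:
v(U) = 9 + U
q = -12/857 (q = (9 + 27)/(-2571) = 36*(-1/2571) = -12/857 ≈ -0.014002)
2418 + q = 2418 - 12/857 = 2072214/857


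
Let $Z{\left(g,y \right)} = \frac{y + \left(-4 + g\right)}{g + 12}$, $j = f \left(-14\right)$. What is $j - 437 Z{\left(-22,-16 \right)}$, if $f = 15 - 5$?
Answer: $- \frac{9877}{5} \approx -1975.4$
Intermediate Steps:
$f = 10$ ($f = 15 - 5 = 10$)
$j = -140$ ($j = 10 \left(-14\right) = -140$)
$Z{\left(g,y \right)} = \frac{-4 + g + y}{12 + g}$
$j - 437 Z{\left(-22,-16 \right)} = -140 - 437 \frac{-4 - 22 - 16}{12 - 22} = -140 - 437 \frac{1}{-10} \left(-42\right) = -140 - 437 \left(\left(- \frac{1}{10}\right) \left(-42\right)\right) = -140 - \frac{9177}{5} = - \frac{9877}{5}$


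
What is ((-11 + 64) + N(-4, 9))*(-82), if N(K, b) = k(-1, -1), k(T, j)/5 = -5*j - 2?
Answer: -5576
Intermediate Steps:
k(T, j) = -10 - 25*j (k(T, j) = 5*(-5*j - 2) = 5*(-2 - 5*j) = -10 - 25*j)
N(K, b) = 15 (N(K, b) = -10 - 25*(-1) = -10 + 25 = 15)
((-11 + 64) + N(-4, 9))*(-82) = ((-11 + 64) + 15)*(-82) = (53 + 15)*(-82) = 68*(-82) = -5576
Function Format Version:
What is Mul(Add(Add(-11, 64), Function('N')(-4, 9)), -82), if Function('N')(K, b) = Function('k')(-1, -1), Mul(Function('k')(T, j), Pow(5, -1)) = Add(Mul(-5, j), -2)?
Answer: -5576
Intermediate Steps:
Function('k')(T, j) = Add(-10, Mul(-25, j)) (Function('k')(T, j) = Mul(5, Add(Mul(-5, j), -2)) = Mul(5, Add(-2, Mul(-5, j))) = Add(-10, Mul(-25, j)))
Function('N')(K, b) = 15 (Function('N')(K, b) = Add(-10, Mul(-25, -1)) = Add(-10, 25) = 15)
Mul(Add(Add(-11, 64), Function('N')(-4, 9)), -82) = Mul(Add(Add(-11, 64), 15), -82) = Mul(Add(53, 15), -82) = Mul(68, -82) = -5576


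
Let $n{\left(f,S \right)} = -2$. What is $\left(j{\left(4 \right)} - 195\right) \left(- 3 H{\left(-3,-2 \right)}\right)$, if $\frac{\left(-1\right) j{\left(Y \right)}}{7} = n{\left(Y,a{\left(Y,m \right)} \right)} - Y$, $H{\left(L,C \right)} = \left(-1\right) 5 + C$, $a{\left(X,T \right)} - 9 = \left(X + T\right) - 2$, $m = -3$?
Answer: $-3213$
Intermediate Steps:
$a{\left(X,T \right)} = 7 + T + X$ ($a{\left(X,T \right)} = 9 - \left(2 - T - X\right) = 9 + \left(-2 + T + X\right) = 7 + T + X$)
$H{\left(L,C \right)} = -5 + C$
$j{\left(Y \right)} = 14 + 7 Y$ ($j{\left(Y \right)} = - 7 \left(-2 - Y\right) = 14 + 7 Y$)
$\left(j{\left(4 \right)} - 195\right) \left(- 3 H{\left(-3,-2 \right)}\right) = \left(\left(14 + 7 \cdot 4\right) - 195\right) \left(- 3 \left(-5 - 2\right)\right) = \left(\left(14 + 28\right) - 195\right) \left(\left(-3\right) \left(-7\right)\right) = \left(42 - 195\right) 21 = \left(-153\right) 21 = -3213$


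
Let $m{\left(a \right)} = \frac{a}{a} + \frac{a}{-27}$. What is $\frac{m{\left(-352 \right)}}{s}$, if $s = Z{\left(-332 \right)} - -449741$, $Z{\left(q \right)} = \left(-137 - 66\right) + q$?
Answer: $\frac{379}{12128562} \approx 3.1249 \cdot 10^{-5}$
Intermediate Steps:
$Z{\left(q \right)} = -203 + q$
$m{\left(a \right)} = 1 - \frac{a}{27}$ ($m{\left(a \right)} = 1 + a \left(- \frac{1}{27}\right) = 1 - \frac{a}{27}$)
$s = 449206$ ($s = \left(-203 - 332\right) - -449741 = -535 + 449741 = 449206$)
$\frac{m{\left(-352 \right)}}{s} = \frac{1 - - \frac{352}{27}}{449206} = \left(1 + \frac{352}{27}\right) \frac{1}{449206} = \frac{379}{27} \cdot \frac{1}{449206} = \frac{379}{12128562}$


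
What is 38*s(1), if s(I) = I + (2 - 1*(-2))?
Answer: 190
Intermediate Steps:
s(I) = 4 + I (s(I) = I + (2 + 2) = I + 4 = 4 + I)
38*s(1) = 38*(4 + 1) = 38*5 = 190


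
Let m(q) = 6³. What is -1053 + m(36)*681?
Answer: 146043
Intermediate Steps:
m(q) = 216
-1053 + m(36)*681 = -1053 + 216*681 = -1053 + 147096 = 146043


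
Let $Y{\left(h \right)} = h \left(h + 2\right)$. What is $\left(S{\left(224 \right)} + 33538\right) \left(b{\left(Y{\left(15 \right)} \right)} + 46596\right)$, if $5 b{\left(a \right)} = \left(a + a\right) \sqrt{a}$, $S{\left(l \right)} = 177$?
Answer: $1570984140 + 3438930 \sqrt{255} \approx 1.6259 \cdot 10^{9}$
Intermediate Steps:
$Y{\left(h \right)} = h \left(2 + h\right)$
$b{\left(a \right)} = \frac{2 a^{\frac{3}{2}}}{5}$ ($b{\left(a \right)} = \frac{\left(a + a\right) \sqrt{a}}{5} = \frac{2 a \sqrt{a}}{5} = \frac{2 a^{\frac{3}{2}}}{5}$)
$\left(S{\left(224 \right)} + 33538\right) \left(b{\left(Y{\left(15 \right)} \right)} + 46596\right) = \left(177 + 33538\right) \left(\frac{2 \left(15 \left(2 + 15\right)\right)^{\frac{3}{2}}}{5} + 46596\right) = 33715 \left(\frac{2 \left(15 \cdot 17\right)^{\frac{3}{2}}}{5} + 46596\right) = 33715 \left(\frac{2 \cdot 255^{\frac{3}{2}}}{5} + 46596\right) = 33715 \left(\frac{2 \cdot 255 \sqrt{255}}{5} + 46596\right) = 33715 \left(102 \sqrt{255} + 46596\right) = 33715 \left(46596 + 102 \sqrt{255}\right) = 1570984140 + 3438930 \sqrt{255}$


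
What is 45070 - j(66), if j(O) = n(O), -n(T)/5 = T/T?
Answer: 45075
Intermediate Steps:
n(T) = -5 (n(T) = -5*T/T = -5*1 = -5)
j(O) = -5
45070 - j(66) = 45070 - 1*(-5) = 45070 + 5 = 45075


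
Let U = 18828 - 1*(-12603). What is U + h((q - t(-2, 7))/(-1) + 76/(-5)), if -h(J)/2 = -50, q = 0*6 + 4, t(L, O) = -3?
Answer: 31531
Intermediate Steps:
q = 4 (q = 0 + 4 = 4)
h(J) = 100 (h(J) = -2*(-50) = 100)
U = 31431 (U = 18828 + 12603 = 31431)
U + h((q - t(-2, 7))/(-1) + 76/(-5)) = 31431 + 100 = 31531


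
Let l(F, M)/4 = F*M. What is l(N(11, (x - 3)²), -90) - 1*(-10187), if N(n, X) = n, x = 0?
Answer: 6227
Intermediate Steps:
l(F, M) = 4*F*M (l(F, M) = 4*(F*M) = 4*F*M)
l(N(11, (x - 3)²), -90) - 1*(-10187) = 4*11*(-90) - 1*(-10187) = -3960 + 10187 = 6227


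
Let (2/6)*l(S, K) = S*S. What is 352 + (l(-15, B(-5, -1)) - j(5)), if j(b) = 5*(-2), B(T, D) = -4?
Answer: 1037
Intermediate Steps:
l(S, K) = 3*S² (l(S, K) = 3*(S*S) = 3*S²)
j(b) = -10
352 + (l(-15, B(-5, -1)) - j(5)) = 352 + (3*(-15)² - 1*(-10)) = 352 + (3*225 + 10) = 352 + (675 + 10) = 352 + 685 = 1037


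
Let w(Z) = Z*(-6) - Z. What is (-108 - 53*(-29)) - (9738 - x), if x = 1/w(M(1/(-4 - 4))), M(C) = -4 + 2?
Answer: -116325/14 ≈ -8308.9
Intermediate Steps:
M(C) = -2
w(Z) = -7*Z (w(Z) = -6*Z - Z = -7*Z)
x = 1/14 (x = 1/(-7*(-2)) = 1/14 ≈ 0.071429)
(-108 - 53*(-29)) - (9738 - x) = (-108 - 53*(-29)) - (9738 - 1*1/14) = (-108 + 1537) - (9738 - 1/14) = 1429 - 1*136331/14 = 1429 - 136331/14 = -116325/14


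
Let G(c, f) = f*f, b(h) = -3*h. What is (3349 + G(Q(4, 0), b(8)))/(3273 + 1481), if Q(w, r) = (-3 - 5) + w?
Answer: 3925/4754 ≈ 0.82562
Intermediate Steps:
Q(w, r) = -8 + w
G(c, f) = f²
(3349 + G(Q(4, 0), b(8)))/(3273 + 1481) = (3349 + (-3*8)²)/(3273 + 1481) = (3349 + (-24)²)/4754 = (3349 + 576)*(1/4754) = 3925*(1/4754) = 3925/4754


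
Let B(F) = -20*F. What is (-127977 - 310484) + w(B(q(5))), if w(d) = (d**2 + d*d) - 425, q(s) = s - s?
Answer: -438886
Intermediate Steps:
q(s) = 0
w(d) = -425 + 2*d**2 (w(d) = (d**2 + d**2) - 425 = 2*d**2 - 425 = -425 + 2*d**2)
(-127977 - 310484) + w(B(q(5))) = (-127977 - 310484) + (-425 + 2*(-20*0)**2) = -438461 + (-425 + 2*0**2) = -438461 + (-425 + 2*0) = -438461 + (-425 + 0) = -438461 - 425 = -438886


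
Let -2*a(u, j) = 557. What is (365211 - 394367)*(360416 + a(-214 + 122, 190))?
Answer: -10500168950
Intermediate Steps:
a(u, j) = -557/2 (a(u, j) = -½*557 = -557/2)
(365211 - 394367)*(360416 + a(-214 + 122, 190)) = (365211 - 394367)*(360416 - 557/2) = -29156*720275/2 = -10500168950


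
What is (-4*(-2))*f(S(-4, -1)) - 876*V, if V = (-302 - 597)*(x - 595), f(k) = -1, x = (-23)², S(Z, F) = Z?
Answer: -51976592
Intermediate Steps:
x = 529
V = 59334 (V = (-302 - 597)*(529 - 595) = -899*(-66) = 59334)
(-4*(-2))*f(S(-4, -1)) - 876*V = -4*(-2)*(-1) - 876*59334 = 8*(-1) - 51976584 = -8 - 51976584 = -51976592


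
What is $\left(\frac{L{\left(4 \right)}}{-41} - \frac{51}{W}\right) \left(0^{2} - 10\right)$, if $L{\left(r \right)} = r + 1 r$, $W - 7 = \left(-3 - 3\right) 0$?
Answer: $\frac{21470}{287} \approx 74.808$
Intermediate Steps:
$W = 7$ ($W = 7 + \left(-3 - 3\right) 0 = 7 - 0 = 7 + 0 = 7$)
$L{\left(r \right)} = 2 r$ ($L{\left(r \right)} = r + r = 2 r$)
$\left(\frac{L{\left(4 \right)}}{-41} - \frac{51}{W}\right) \left(0^{2} - 10\right) = \left(\frac{2 \cdot 4}{-41} - \frac{51}{7}\right) \left(0^{2} - 10\right) = \left(8 \left(- \frac{1}{41}\right) - \frac{51}{7}\right) \left(0 - 10\right) = \left(- \frac{8}{41} - \frac{51}{7}\right) \left(-10\right) = \left(- \frac{2147}{287}\right) \left(-10\right) = \frac{21470}{287}$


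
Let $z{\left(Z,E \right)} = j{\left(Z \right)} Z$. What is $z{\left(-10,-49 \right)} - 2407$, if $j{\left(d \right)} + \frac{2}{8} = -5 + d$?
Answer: $- \frac{4509}{2} \approx -2254.5$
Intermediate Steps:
$j{\left(d \right)} = - \frac{21}{4} + d$ ($j{\left(d \right)} = - \frac{1}{4} + \left(-5 + d\right) = - \frac{21}{4} + d$)
$z{\left(Z,E \right)} = Z \left(- \frac{21}{4} + Z\right)$ ($z{\left(Z,E \right)} = \left(- \frac{21}{4} + Z\right) Z = Z \left(- \frac{21}{4} + Z\right)$)
$z{\left(-10,-49 \right)} - 2407 = \frac{1}{4} \left(-10\right) \left(-21 + 4 \left(-10\right)\right) - 2407 = \frac{1}{4} \left(-10\right) \left(-21 - 40\right) - 2407 = \frac{1}{4} \left(-10\right) \left(-61\right) - 2407 = \frac{305}{2} - 2407 = - \frac{4509}{2}$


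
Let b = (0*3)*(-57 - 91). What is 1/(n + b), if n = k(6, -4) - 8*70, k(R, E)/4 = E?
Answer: -1/576 ≈ -0.0017361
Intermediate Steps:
k(R, E) = 4*E
b = 0 (b = 0*(-148) = 0)
n = -576 (n = 4*(-4) - 8*70 = -16 - 560 = -576)
1/(n + b) = 1/(-576 + 0) = 1/(-576) = -1/576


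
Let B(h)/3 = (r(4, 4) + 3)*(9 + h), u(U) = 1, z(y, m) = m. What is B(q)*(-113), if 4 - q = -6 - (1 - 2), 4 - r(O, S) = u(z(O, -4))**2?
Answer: -36612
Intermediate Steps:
r(O, S) = 3 (r(O, S) = 4 - 1*1**2 = 4 - 1*1 = 4 - 1 = 3)
q = 9 (q = 4 - (-6 - (1 - 2)) = 4 - (-6 - (-1)) = 4 - (-6 - 1*(-1)) = 4 - (-6 + 1) = 4 - 1*(-5) = 4 + 5 = 9)
B(h) = 162 + 18*h (B(h) = 3*((3 + 3)*(9 + h)) = 3*(6*(9 + h)) = 3*(54 + 6*h) = 162 + 18*h)
B(q)*(-113) = (162 + 18*9)*(-113) = (162 + 162)*(-113) = 324*(-113) = -36612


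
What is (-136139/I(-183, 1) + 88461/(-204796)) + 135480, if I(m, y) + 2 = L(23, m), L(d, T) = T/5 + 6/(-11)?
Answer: 61269875047127/440925788 ≈ 1.3896e+5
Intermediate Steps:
L(d, T) = -6/11 + T/5 (L(d, T) = T*(⅕) + 6*(-1/11) = T/5 - 6/11 = -6/11 + T/5)
I(m, y) = -28/11 + m/5 (I(m, y) = -2 + (-6/11 + m/5) = -28/11 + m/5)
(-136139/I(-183, 1) + 88461/(-204796)) + 135480 = (-136139/(-28/11 + (⅕)*(-183)) + 88461/(-204796)) + 135480 = (-136139/(-28/11 - 183/5) + 88461*(-1/204796)) + 135480 = (-136139/(-2153/55) - 88461/204796) + 135480 = (-136139*(-55/2153) - 88461/204796) + 135480 = (7487645/2153 - 88461/204796) + 135480 = 1533249288887/440925788 + 135480 = 61269875047127/440925788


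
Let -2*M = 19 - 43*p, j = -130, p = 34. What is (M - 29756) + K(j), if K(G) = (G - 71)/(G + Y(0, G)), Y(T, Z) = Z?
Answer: -7548769/260 ≈ -29034.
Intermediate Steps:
M = 1443/2 (M = -(19 - 43*34)/2 = -(19 - 1462)/2 = -1/2*(-1443) = 1443/2 ≈ 721.50)
K(G) = (-71 + G)/(2*G) (K(G) = (G - 71)/(G + G) = (-71 + G)/((2*G)) = (-71 + G)*(1/(2*G)) = (-71 + G)/(2*G))
(M - 29756) + K(j) = (1443/2 - 29756) + (1/2)*(-71 - 130)/(-130) = -58069/2 + (1/2)*(-1/130)*(-201) = -58069/2 + 201/260 = -7548769/260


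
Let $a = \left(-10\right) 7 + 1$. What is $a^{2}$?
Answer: $4761$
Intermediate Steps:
$a = -69$ ($a = -70 + 1 = -69$)
$a^{2} = \left(-69\right)^{2} = 4761$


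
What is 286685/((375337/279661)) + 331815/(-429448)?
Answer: 34430702998294025/161187723976 ≈ 2.1361e+5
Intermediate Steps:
286685/((375337/279661)) + 331815/(-429448) = 286685/((375337*(1/279661))) + 331815*(-1/429448) = 286685/(375337/279661) - 331815/429448 = 286685*(279661/375337) - 331815/429448 = 80174613785/375337 - 331815/429448 = 34430702998294025/161187723976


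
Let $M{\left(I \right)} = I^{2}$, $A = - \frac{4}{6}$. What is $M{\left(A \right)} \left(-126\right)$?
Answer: $-56$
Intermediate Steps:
$A = - \frac{2}{3}$ ($A = \left(-4\right) \frac{1}{6} = - \frac{2}{3} \approx -0.66667$)
$M{\left(A \right)} \left(-126\right) = \left(- \frac{2}{3}\right)^{2} \left(-126\right) = \frac{4}{9} \left(-126\right) = -56$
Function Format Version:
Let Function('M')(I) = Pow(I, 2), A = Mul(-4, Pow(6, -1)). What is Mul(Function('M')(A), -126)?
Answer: -56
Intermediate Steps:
A = Rational(-2, 3) (A = Mul(-4, Rational(1, 6)) = Rational(-2, 3) ≈ -0.66667)
Mul(Function('M')(A), -126) = Mul(Pow(Rational(-2, 3), 2), -126) = Mul(Rational(4, 9), -126) = -56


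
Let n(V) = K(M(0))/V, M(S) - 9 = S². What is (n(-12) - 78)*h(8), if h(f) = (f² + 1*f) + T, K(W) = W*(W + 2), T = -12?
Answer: -5175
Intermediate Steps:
M(S) = 9 + S²
K(W) = W*(2 + W)
h(f) = -12 + f + f² (h(f) = (f² + 1*f) - 12 = (f² + f) - 12 = (f + f²) - 12 = -12 + f + f²)
n(V) = 99/V (n(V) = ((9 + 0²)*(2 + (9 + 0²)))/V = ((9 + 0)*(2 + (9 + 0)))/V = (9*(2 + 9))/V = (9*11)/V = 99/V)
(n(-12) - 78)*h(8) = (99/(-12) - 78)*(-12 + 8 + 8²) = (99*(-1/12) - 78)*(-12 + 8 + 64) = (-33/4 - 78)*60 = -345/4*60 = -5175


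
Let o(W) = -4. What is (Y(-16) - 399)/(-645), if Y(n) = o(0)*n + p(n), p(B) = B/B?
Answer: 334/645 ≈ 0.51783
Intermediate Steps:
p(B) = 1
Y(n) = 1 - 4*n (Y(n) = -4*n + 1 = 1 - 4*n)
(Y(-16) - 399)/(-645) = ((1 - 4*(-16)) - 399)/(-645) = ((1 + 64) - 399)*(-1/645) = (65 - 399)*(-1/645) = -334*(-1/645) = 334/645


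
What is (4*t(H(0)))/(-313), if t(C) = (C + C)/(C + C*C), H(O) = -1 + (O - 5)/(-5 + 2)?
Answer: -24/1565 ≈ -0.015335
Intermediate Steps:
H(O) = 2/3 - O/3 (H(O) = -1 + (-5 + O)/(-3) = -1 + (-5 + O)*(-1/3) = -1 + (5/3 - O/3) = 2/3 - O/3)
t(C) = 2*C/(C + C**2) (t(C) = (2*C)/(C + C**2) = 2*C/(C + C**2))
(4*t(H(0)))/(-313) = (4*(2/(1 + (2/3 - 1/3*0))))/(-313) = (4*(2/(1 + (2/3 + 0))))*(-1/313) = (4*(2/(1 + 2/3)))*(-1/313) = (4*(2/(5/3)))*(-1/313) = (4*(2*(3/5)))*(-1/313) = (4*(6/5))*(-1/313) = (24/5)*(-1/313) = -24/1565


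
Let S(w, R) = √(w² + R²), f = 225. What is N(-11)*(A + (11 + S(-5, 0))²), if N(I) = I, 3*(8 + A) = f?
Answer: -3553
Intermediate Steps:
A = 67 (A = -8 + (⅓)*225 = -8 + 75 = 67)
S(w, R) = √(R² + w²)
N(-11)*(A + (11 + S(-5, 0))²) = -11*(67 + (11 + √(0² + (-5)²))²) = -11*(67 + (11 + √(0 + 25))²) = -11*(67 + (11 + √25)²) = -11*(67 + (11 + 5)²) = -11*(67 + 16²) = -11*(67 + 256) = -11*323 = -3553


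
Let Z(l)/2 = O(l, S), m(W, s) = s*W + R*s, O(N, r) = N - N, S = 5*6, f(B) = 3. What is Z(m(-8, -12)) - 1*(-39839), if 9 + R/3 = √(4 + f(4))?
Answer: 39839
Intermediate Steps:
S = 30
O(N, r) = 0
R = -27 + 3*√7 (R = -27 + 3*√(4 + 3) = -27 + 3*√7 ≈ -19.063)
m(W, s) = W*s + s*(-27 + 3*√7) (m(W, s) = s*W + (-27 + 3*√7)*s = W*s + s*(-27 + 3*√7))
Z(l) = 0 (Z(l) = 2*0 = 0)
Z(m(-8, -12)) - 1*(-39839) = 0 - 1*(-39839) = 0 + 39839 = 39839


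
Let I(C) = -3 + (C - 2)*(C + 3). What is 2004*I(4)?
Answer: 22044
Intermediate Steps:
I(C) = -3 + (-2 + C)*(3 + C)
2004*I(4) = 2004*(-9 + 4 + 4**2) = 2004*(-9 + 4 + 16) = 2004*11 = 22044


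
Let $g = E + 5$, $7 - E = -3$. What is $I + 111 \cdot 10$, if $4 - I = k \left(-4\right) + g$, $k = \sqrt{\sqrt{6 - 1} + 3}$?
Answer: $1099 + 4 \sqrt{3 + \sqrt{5}} \approx 1108.2$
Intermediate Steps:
$E = 10$ ($E = 7 - -3 = 7 + 3 = 10$)
$g = 15$ ($g = 10 + 5 = 15$)
$k = \sqrt{3 + \sqrt{5}}$ ($k = \sqrt{\sqrt{5} + 3} = \sqrt{3 + \sqrt{5}} \approx 2.2882$)
$I = -11 + 4 \sqrt{3 + \sqrt{5}}$ ($I = 4 - \left(\sqrt{3 + \sqrt{5}} \left(-4\right) + 15\right) = 4 - \left(- 4 \sqrt{3 + \sqrt{5}} + 15\right) = 4 - \left(15 - 4 \sqrt{3 + \sqrt{5}}\right) = -11 + 4 \sqrt{3 + \sqrt{5}} \approx -1.847$)
$I + 111 \cdot 10 = \left(-11 + 4 \sqrt{3 + \sqrt{5}}\right) + 111 \cdot 10 = \left(-11 + 4 \sqrt{3 + \sqrt{5}}\right) + 1110 = 1099 + 4 \sqrt{3 + \sqrt{5}}$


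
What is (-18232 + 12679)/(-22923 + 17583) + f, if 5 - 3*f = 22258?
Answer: -39604787/5340 ≈ -7416.6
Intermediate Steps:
f = -22253/3 (f = 5/3 - ⅓*22258 = 5/3 - 22258/3 = -22253/3 ≈ -7417.7)
(-18232 + 12679)/(-22923 + 17583) + f = (-18232 + 12679)/(-22923 + 17583) - 22253/3 = -5553/(-5340) - 22253/3 = -5553*(-1/5340) - 22253/3 = 1851/1780 - 22253/3 = -39604787/5340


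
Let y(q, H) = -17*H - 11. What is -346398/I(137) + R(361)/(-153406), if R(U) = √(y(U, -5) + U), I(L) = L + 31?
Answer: -57733/28 - √435/153406 ≈ -2061.9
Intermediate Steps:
I(L) = 31 + L
y(q, H) = -11 - 17*H
R(U) = √(74 + U) (R(U) = √((-11 - 17*(-5)) + U) = √((-11 + 85) + U) = √(74 + U))
-346398/I(137) + R(361)/(-153406) = -346398/(31 + 137) + √(74 + 361)/(-153406) = -346398/168 + √435*(-1/153406) = -346398*1/168 - √435/153406 = -57733/28 - √435/153406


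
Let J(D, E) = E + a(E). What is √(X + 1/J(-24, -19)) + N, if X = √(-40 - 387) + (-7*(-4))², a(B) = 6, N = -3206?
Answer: -3206 + √(132483 + 169*I*√427)/13 ≈ -3178.0 + 0.36899*I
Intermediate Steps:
J(D, E) = 6 + E (J(D, E) = E + 6 = 6 + E)
X = 784 + I*√427 (X = √(-427) + 28² = I*√427 + 784 = 784 + I*√427 ≈ 784.0 + 20.664*I)
√(X + 1/J(-24, -19)) + N = √((784 + I*√427) + 1/(6 - 19)) - 3206 = √((784 + I*√427) + 1/(-13)) - 3206 = √((784 + I*√427) - 1/13) - 3206 = √(10191/13 + I*√427) - 3206 = -3206 + √(10191/13 + I*√427)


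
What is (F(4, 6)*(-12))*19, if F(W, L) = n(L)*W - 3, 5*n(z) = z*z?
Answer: -29412/5 ≈ -5882.4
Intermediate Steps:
n(z) = z²/5 (n(z) = (z*z)/5 = z²/5)
F(W, L) = -3 + W*L²/5 (F(W, L) = (L²/5)*W - 3 = W*L²/5 - 3 = -3 + W*L²/5)
(F(4, 6)*(-12))*19 = ((-3 + (⅕)*4*6²)*(-12))*19 = ((-3 + (⅕)*4*36)*(-12))*19 = ((-3 + 144/5)*(-12))*19 = ((129/5)*(-12))*19 = -1548/5*19 = -29412/5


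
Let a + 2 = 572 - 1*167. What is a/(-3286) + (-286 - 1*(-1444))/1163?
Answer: 107629/123278 ≈ 0.87306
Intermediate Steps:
a = 403 (a = -2 + (572 - 1*167) = -2 + (572 - 167) = -2 + 405 = 403)
a/(-3286) + (-286 - 1*(-1444))/1163 = 403/(-3286) + (-286 - 1*(-1444))/1163 = 403*(-1/3286) + (-286 + 1444)*(1/1163) = -13/106 + 1158*(1/1163) = -13/106 + 1158/1163 = 107629/123278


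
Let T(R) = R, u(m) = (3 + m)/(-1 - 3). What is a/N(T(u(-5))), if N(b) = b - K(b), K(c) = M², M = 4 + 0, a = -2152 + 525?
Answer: 3254/31 ≈ 104.97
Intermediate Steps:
u(m) = -¾ - m/4 (u(m) = (3 + m)/(-4) = (3 + m)*(-¼) = -¾ - m/4)
a = -1627
M = 4
K(c) = 16 (K(c) = 4² = 16)
N(b) = -16 + b (N(b) = b - 1*16 = b - 16 = -16 + b)
a/N(T(u(-5))) = -1627/(-16 + (-¾ - ¼*(-5))) = -1627/(-16 + (-¾ + 5/4)) = -1627/(-16 + ½) = -1627/(-31/2) = -1627*(-2/31) = 3254/31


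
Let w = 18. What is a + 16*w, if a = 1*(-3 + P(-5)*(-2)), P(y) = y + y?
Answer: 305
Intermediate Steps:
P(y) = 2*y
a = 17 (a = 1*(-3 + (2*(-5))*(-2)) = 1*(-3 - 10*(-2)) = 1*(-3 + 20) = 1*17 = 17)
a + 16*w = 17 + 16*18 = 17 + 288 = 305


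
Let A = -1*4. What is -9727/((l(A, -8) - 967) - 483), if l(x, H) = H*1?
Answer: 9727/1458 ≈ 6.6715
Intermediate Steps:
A = -4
l(x, H) = H
-9727/((l(A, -8) - 967) - 483) = -9727/((-8 - 967) - 483) = -9727/(-975 - 483) = -9727/(-1458) = -9727*(-1/1458) = 9727/1458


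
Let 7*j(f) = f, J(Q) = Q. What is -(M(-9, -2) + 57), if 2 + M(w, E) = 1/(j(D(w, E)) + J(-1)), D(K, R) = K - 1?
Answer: -928/17 ≈ -54.588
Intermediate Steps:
D(K, R) = -1 + K
j(f) = f/7
M(w, E) = -2 + 1/(-8/7 + w/7) (M(w, E) = -2 + 1/((-1 + w)/7 - 1) = -2 + 1/((-⅐ + w/7) - 1) = -2 + 1/(-8/7 + w/7))
-(M(-9, -2) + 57) = -((23 - 2*(-9))/(-8 - 9) + 57) = -((23 + 18)/(-17) + 57) = -(-1/17*41 + 57) = -(-41/17 + 57) = -1*928/17 = -928/17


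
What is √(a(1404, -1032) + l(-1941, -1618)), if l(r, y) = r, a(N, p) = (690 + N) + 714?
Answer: 17*√3 ≈ 29.445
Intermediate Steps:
a(N, p) = 1404 + N
√(a(1404, -1032) + l(-1941, -1618)) = √((1404 + 1404) - 1941) = √(2808 - 1941) = √867 = 17*√3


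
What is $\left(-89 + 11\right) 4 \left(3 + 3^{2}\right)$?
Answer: $-3744$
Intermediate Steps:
$\left(-89 + 11\right) 4 \left(3 + 3^{2}\right) = - 78 \cdot 4 \left(3 + 9\right) = - 78 \cdot 4 \cdot 12 = \left(-78\right) 48 = -3744$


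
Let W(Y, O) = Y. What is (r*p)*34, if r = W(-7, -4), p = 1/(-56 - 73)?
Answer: 238/129 ≈ 1.8450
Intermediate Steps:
p = -1/129 (p = 1/(-129) = -1/129 ≈ -0.0077519)
r = -7
(r*p)*34 = -7*(-1/129)*34 = (7/129)*34 = 238/129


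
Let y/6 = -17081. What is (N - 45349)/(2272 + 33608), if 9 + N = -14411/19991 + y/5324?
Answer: -2414835993931/1909391586960 ≈ -1.2647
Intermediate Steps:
y = -102486 (y = 6*(-17081) = -102486)
N = -1541705273/53216042 (N = -9 + (-14411/19991 - 102486/5324) = -9 + (-14411*1/19991 - 102486*1/5324) = -9 + (-14411/19991 - 51243/2662) = -9 - 1062760895/53216042 = -1541705273/53216042 ≈ -28.971)
(N - 45349)/(2272 + 33608) = (-1541705273/53216042 - 45349)/(2272 + 33608) = -2414835993931/53216042/35880 = -2414835993931/53216042*1/35880 = -2414835993931/1909391586960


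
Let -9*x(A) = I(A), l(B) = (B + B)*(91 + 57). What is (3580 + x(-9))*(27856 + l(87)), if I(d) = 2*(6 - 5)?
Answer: 1727142544/9 ≈ 1.9190e+8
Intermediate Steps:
l(B) = 296*B (l(B) = (2*B)*148 = 296*B)
I(d) = 2 (I(d) = 2*1 = 2)
x(A) = -2/9 (x(A) = -1/9*2 = -2/9)
(3580 + x(-9))*(27856 + l(87)) = (3580 - 2/9)*(27856 + 296*87) = 32218*(27856 + 25752)/9 = (32218/9)*53608 = 1727142544/9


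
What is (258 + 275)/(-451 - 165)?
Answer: -533/616 ≈ -0.86526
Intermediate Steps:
(258 + 275)/(-451 - 165) = 533/(-616) = 533*(-1/616) = -533/616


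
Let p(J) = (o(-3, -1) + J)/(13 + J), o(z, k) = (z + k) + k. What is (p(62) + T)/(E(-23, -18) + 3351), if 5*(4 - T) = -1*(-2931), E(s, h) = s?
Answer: -1817/10400 ≈ -0.17471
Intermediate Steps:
o(z, k) = z + 2*k (o(z, k) = (k + z) + k = z + 2*k)
T = -2911/5 (T = 4 - (-1)*(-2931)/5 = 4 - ⅕*2931 = 4 - 2931/5 = -2911/5 ≈ -582.20)
p(J) = (-5 + J)/(13 + J) (p(J) = ((-3 + 2*(-1)) + J)/(13 + J) = ((-3 - 2) + J)/(13 + J) = (-5 + J)/(13 + J))
(p(62) + T)/(E(-23, -18) + 3351) = ((-5 + 62)/(13 + 62) - 2911/5)/(-23 + 3351) = (57/75 - 2911/5)/3328 = ((1/75)*57 - 2911/5)*(1/3328) = (19/25 - 2911/5)*(1/3328) = -14536/25*1/3328 = -1817/10400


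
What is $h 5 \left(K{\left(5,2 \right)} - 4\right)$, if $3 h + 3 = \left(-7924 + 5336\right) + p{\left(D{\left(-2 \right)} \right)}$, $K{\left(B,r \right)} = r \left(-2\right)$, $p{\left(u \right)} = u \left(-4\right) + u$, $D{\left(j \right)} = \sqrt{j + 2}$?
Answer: $\frac{103640}{3} \approx 34547.0$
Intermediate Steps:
$D{\left(j \right)} = \sqrt{2 + j}$
$p{\left(u \right)} = - 3 u$ ($p{\left(u \right)} = - 4 u + u = - 3 u$)
$K{\left(B,r \right)} = - 2 r$
$h = - \frac{2591}{3}$ ($h = -1 + \frac{\left(-7924 + 5336\right) - 3 \sqrt{2 - 2}}{3} = -1 + \frac{-2588 - 3 \sqrt{0}}{3} = -1 + \frac{-2588 - 0}{3} = -1 + \frac{-2588 + 0}{3} = -1 + \frac{1}{3} \left(-2588\right) = -1 - \frac{2588}{3} = - \frac{2591}{3} \approx -863.67$)
$h 5 \left(K{\left(5,2 \right)} - 4\right) = - \frac{2591 \cdot 5 \left(\left(-2\right) 2 - 4\right)}{3} = - \frac{2591 \cdot 5 \left(-4 - 4\right)}{3} = - \frac{2591 \cdot 5 \left(-8\right)}{3} = \left(- \frac{2591}{3}\right) \left(-40\right) = \frac{103640}{3}$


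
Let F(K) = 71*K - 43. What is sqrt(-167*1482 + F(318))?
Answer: 7*I*sqrt(4591) ≈ 474.3*I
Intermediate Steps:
F(K) = -43 + 71*K
sqrt(-167*1482 + F(318)) = sqrt(-167*1482 + (-43 + 71*318)) = sqrt(-247494 + (-43 + 22578)) = sqrt(-247494 + 22535) = sqrt(-224959) = 7*I*sqrt(4591)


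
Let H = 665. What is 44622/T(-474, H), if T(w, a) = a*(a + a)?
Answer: 22311/442225 ≈ 0.050452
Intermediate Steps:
T(w, a) = 2*a**2 (T(w, a) = a*(2*a) = 2*a**2)
44622/T(-474, H) = 44622/((2*665**2)) = 44622/((2*442225)) = 44622/884450 = 44622*(1/884450) = 22311/442225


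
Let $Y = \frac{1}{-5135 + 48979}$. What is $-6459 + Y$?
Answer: $- \frac{283188395}{43844} \approx -6459.0$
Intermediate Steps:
$Y = \frac{1}{43844} \approx 2.2808 \cdot 10^{-5}$
$-6459 + Y = -6459 + \frac{1}{43844} = - \frac{283188395}{43844}$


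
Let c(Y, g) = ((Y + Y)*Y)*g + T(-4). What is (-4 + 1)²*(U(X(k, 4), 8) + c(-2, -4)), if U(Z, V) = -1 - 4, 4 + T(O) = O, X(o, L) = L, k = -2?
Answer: -405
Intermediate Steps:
T(O) = -4 + O
U(Z, V) = -5
c(Y, g) = -8 + 2*g*Y² (c(Y, g) = ((Y + Y)*Y)*g + (-4 - 4) = ((2*Y)*Y)*g - 8 = (2*Y²)*g - 8 = 2*g*Y² - 8 = -8 + 2*g*Y²)
(-4 + 1)²*(U(X(k, 4), 8) + c(-2, -4)) = (-4 + 1)²*(-5 + (-8 + 2*(-4)*(-2)²)) = (-3)²*(-5 + (-8 + 2*(-4)*4)) = 9*(-5 + (-8 - 32)) = 9*(-5 - 40) = 9*(-45) = -405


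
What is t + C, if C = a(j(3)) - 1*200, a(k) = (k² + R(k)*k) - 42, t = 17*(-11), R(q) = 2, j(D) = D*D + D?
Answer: -261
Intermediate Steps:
j(D) = D + D² (j(D) = D² + D = D + D²)
t = -187
a(k) = -42 + k² + 2*k (a(k) = (k² + 2*k) - 42 = -42 + k² + 2*k)
C = -74 (C = (-42 + (3*(1 + 3))² + 2*(3*(1 + 3))) - 1*200 = (-42 + (3*4)² + 2*(3*4)) - 200 = (-42 + 12² + 2*12) - 200 = (-42 + 144 + 24) - 200 = 126 - 200 = -74)
t + C = -187 - 74 = -261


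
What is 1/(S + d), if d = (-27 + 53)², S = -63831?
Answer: -1/63155 ≈ -1.5834e-5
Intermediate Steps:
d = 676 (d = 26² = 676)
1/(S + d) = 1/(-63831 + 676) = 1/(-63155) = -1/63155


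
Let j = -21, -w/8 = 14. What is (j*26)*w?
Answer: 61152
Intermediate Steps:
w = -112 (w = -8*14 = -112)
(j*26)*w = -21*26*(-112) = -546*(-112) = 61152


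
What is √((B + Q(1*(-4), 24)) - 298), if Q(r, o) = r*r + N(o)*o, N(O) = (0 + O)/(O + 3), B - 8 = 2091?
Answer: √16545/3 ≈ 42.876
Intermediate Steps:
B = 2099 (B = 8 + 2091 = 2099)
N(O) = O/(3 + O)
Q(r, o) = r² + o²/(3 + o) (Q(r, o) = r*r + (o/(3 + o))*o = r² + o²/(3 + o))
√((B + Q(1*(-4), 24)) - 298) = √((2099 + (24² + (1*(-4))²*(3 + 24))/(3 + 24)) - 298) = √((2099 + (576 + (-4)²*27)/27) - 298) = √((2099 + (576 + 16*27)/27) - 298) = √((2099 + (576 + 432)/27) - 298) = √((2099 + (1/27)*1008) - 298) = √((2099 + 112/3) - 298) = √(6409/3 - 298) = √(5515/3) = √16545/3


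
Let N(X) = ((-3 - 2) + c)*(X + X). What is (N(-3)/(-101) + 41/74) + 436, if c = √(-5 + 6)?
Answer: 3261029/7474 ≈ 436.32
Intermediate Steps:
c = 1 (c = √1 = 1)
N(X) = -8*X (N(X) = ((-3 - 2) + 1)*(X + X) = (-5 + 1)*(2*X) = -8*X)
(N(-3)/(-101) + 41/74) + 436 = (-8*(-3)/(-101) + 41/74) + 436 = (24*(-1/101) + 41*(1/74)) + 436 = (-24/101 + 41/74) + 436 = 2365/7474 + 436 = 3261029/7474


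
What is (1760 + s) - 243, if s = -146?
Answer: 1371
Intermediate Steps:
(1760 + s) - 243 = (1760 - 146) - 243 = 1614 - 243 = 1371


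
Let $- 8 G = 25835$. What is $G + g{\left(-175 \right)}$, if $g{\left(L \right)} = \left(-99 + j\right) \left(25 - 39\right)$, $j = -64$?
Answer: $- \frac{7579}{8} \approx -947.38$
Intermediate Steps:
$g{\left(L \right)} = 2282$ ($g{\left(L \right)} = \left(-99 - 64\right) \left(25 - 39\right) = \left(-163\right) \left(-14\right) = 2282$)
$G = - \frac{25835}{8}$ ($G = \left(- \frac{1}{8}\right) 25835 = - \frac{25835}{8} \approx -3229.4$)
$G + g{\left(-175 \right)} = - \frac{25835}{8} + 2282 = - \frac{7579}{8}$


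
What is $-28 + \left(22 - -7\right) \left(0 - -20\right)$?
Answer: $552$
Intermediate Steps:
$-28 + \left(22 - -7\right) \left(0 - -20\right) = -28 + \left(22 + 7\right) \left(0 + 20\right) = -28 + 29 \cdot 20 = -28 + 580 = 552$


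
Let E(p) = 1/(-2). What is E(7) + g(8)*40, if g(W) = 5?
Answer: 399/2 ≈ 199.50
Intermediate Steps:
E(p) = -1/2
E(7) + g(8)*40 = -1/2 + 5*40 = -1/2 + 200 = 399/2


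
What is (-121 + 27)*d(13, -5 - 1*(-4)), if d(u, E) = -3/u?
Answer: 282/13 ≈ 21.692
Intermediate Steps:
(-121 + 27)*d(13, -5 - 1*(-4)) = (-121 + 27)*(-3/13) = -(-282)/13 = -94*(-3/13) = 282/13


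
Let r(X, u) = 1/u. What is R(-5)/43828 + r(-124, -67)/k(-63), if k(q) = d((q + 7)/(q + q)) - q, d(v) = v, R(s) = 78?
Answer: 1294797/838363898 ≈ 0.0015444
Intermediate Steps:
k(q) = -q + (7 + q)/(2*q) (k(q) = (q + 7)/(q + q) - q = (7 + q)/((2*q)) - q = (7 + q)*(1/(2*q)) - q = (7 + q)/(2*q) - q = -q + (7 + q)/(2*q))
R(-5)/43828 + r(-124, -67)/k(-63) = 78/43828 + 1/((-67)*(½ - 1*(-63) + (7/2)/(-63))) = 78*(1/43828) - 1/(67*(½ + 63 + (7/2)*(-1/63))) = 39/21914 - 1/(67*(½ + 63 - 1/18)) = 39/21914 - 1/(67*571/9) = 39/21914 - 1/67*9/571 = 39/21914 - 9/38257 = 1294797/838363898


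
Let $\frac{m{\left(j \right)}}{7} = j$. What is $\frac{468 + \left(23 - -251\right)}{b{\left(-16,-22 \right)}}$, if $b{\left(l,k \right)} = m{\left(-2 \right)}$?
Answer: $-53$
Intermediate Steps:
$m{\left(j \right)} = 7 j$
$b{\left(l,k \right)} = -14$ ($b{\left(l,k \right)} = 7 \left(-2\right) = -14$)
$\frac{468 + \left(23 - -251\right)}{b{\left(-16,-22 \right)}} = \frac{468 + \left(23 - -251\right)}{-14} = \left(468 + \left(23 + 251\right)\right) \left(- \frac{1}{14}\right) = \left(468 + 274\right) \left(- \frac{1}{14}\right) = 742 \left(- \frac{1}{14}\right) = -53$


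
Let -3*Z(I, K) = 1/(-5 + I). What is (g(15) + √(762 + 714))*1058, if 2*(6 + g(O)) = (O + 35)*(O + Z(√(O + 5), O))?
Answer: 1197656/3 + 6348*√41 + 10580*√5/3 ≈ 4.4775e+5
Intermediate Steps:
Z(I, K) = -1/(3*(-5 + I))
g(O) = -6 + (35 + O)*(O - 1/(-15 + 3*√(5 + O)))/2 (g(O) = -6 + ((O + 35)*(O - 1/(-15 + 3*√(O + 5))))/2 = -6 + ((35 + O)*(O - 1/(-15 + 3*√(5 + O))))/2 = -6 + (35 + O)*(O - 1/(-15 + 3*√(5 + O)))/2)
(g(15) + √(762 + 714))*1058 = ((-35 - 1*15 + 3*(-5 + √(5 + 15))*(-12 + 15² + 35*15))/(6*(-5 + √(5 + 15))) + √(762 + 714))*1058 = ((-35 - 15 + 3*(-5 + √20)*(-12 + 225 + 525))/(6*(-5 + √20)) + √1476)*1058 = ((-35 - 15 + 3*(-5 + 2*√5)*738)/(6*(-5 + 2*√5)) + 6*√41)*1058 = ((-35 - 15 + (-11070 + 4428*√5))/(6*(-5 + 2*√5)) + 6*√41)*1058 = ((-11120 + 4428*√5)/(6*(-5 + 2*√5)) + 6*√41)*1058 = (6*√41 + (-11120 + 4428*√5)/(6*(-5 + 2*√5)))*1058 = 6348*√41 + 529*(-11120 + 4428*√5)/(3*(-5 + 2*√5))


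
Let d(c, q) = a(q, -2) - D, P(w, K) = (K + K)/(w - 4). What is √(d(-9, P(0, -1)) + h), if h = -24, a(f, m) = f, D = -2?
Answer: I*√86/2 ≈ 4.6368*I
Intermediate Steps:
P(w, K) = 2*K/(-4 + w) (P(w, K) = (2*K)/(-4 + w) = 2*K/(-4 + w))
d(c, q) = 2 + q (d(c, q) = q - 1*(-2) = q + 2 = 2 + q)
√(d(-9, P(0, -1)) + h) = √((2 + 2*(-1)/(-4 + 0)) - 24) = √((2 + 2*(-1)/(-4)) - 24) = √((2 + 2*(-1)*(-¼)) - 24) = √((2 + ½) - 24) = √(5/2 - 24) = √(-43/2) = I*√86/2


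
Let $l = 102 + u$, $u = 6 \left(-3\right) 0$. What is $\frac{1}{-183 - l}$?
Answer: $- \frac{1}{285} \approx -0.0035088$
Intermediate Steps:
$u = 0$ ($u = \left(-18\right) 0 = 0$)
$l = 102$ ($l = 102 + 0 = 102$)
$\frac{1}{-183 - l} = \frac{1}{-183 - 102} = \frac{1}{-285} = - \frac{1}{285}$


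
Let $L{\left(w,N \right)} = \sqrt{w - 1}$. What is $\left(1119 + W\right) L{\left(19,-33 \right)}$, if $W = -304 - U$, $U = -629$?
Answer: $4332 \sqrt{2} \approx 6126.4$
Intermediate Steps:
$L{\left(w,N \right)} = \sqrt{-1 + w}$
$W = 325$ ($W = -304 - -629 = -304 + 629 = 325$)
$\left(1119 + W\right) L{\left(19,-33 \right)} = \left(1119 + 325\right) \sqrt{-1 + 19} = 1444 \sqrt{18} = 1444 \cdot 3 \sqrt{2} = 4332 \sqrt{2}$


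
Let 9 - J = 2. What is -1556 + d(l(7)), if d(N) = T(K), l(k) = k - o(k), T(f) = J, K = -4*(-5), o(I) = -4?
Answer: -1549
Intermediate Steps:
J = 7 (J = 9 - 1*2 = 9 - 2 = 7)
K = 20
T(f) = 7
l(k) = 4 + k (l(k) = k - 1*(-4) = k + 4 = 4 + k)
d(N) = 7
-1556 + d(l(7)) = -1556 + 7 = -1549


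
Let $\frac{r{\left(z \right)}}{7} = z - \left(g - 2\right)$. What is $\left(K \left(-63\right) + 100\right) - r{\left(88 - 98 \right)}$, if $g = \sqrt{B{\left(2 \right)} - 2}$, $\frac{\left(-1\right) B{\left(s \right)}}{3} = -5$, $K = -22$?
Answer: $1542 + 7 \sqrt{13} \approx 1567.2$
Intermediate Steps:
$B{\left(s \right)} = 15$ ($B{\left(s \right)} = \left(-3\right) \left(-5\right) = 15$)
$g = \sqrt{13}$ ($g = \sqrt{15 - 2} = \sqrt{13} \approx 3.6056$)
$r{\left(z \right)} = 14 - 7 \sqrt{13} + 7 z$ ($r{\left(z \right)} = 7 \left(z - \left(\sqrt{13} - 2\right)\right) = 7 \left(z - \left(-2 + \sqrt{13}\right)\right) = 7 \left(z + \left(2 - \sqrt{13}\right)\right) = 7 \left(2 + z - \sqrt{13}\right) = 14 - 7 \sqrt{13} + 7 z$)
$\left(K \left(-63\right) + 100\right) - r{\left(88 - 98 \right)} = \left(\left(-22\right) \left(-63\right) + 100\right) - \left(14 - 7 \sqrt{13} + 7 \left(88 - 98\right)\right) = \left(1386 + 100\right) - \left(14 - 7 \sqrt{13} + 7 \left(-10\right)\right) = 1486 - \left(14 - 7 \sqrt{13} - 70\right) = 1486 - \left(-56 - 7 \sqrt{13}\right) = 1486 + \left(56 + 7 \sqrt{13}\right) = 1542 + 7 \sqrt{13}$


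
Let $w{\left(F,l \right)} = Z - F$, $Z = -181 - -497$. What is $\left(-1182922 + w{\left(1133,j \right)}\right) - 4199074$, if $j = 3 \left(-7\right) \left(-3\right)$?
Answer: $-5382813$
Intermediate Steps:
$Z = 316$ ($Z = -181 + 497 = 316$)
$j = 63$ ($j = \left(-21\right) \left(-3\right) = 63$)
$w{\left(F,l \right)} = 316 - F$
$\left(-1182922 + w{\left(1133,j \right)}\right) - 4199074 = \left(-1182922 + \left(316 - 1133\right)\right) - 4199074 = \left(-1182922 - 817\right) - 4199074 = -1183739 - 4199074 = -5382813$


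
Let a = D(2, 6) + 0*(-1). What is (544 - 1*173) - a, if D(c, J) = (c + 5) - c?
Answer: 366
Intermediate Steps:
D(c, J) = 5 (D(c, J) = (5 + c) - c = 5)
a = 5 (a = 5 + 0*(-1) = 5 + 0 = 5)
(544 - 1*173) - a = (544 - 1*173) - 1*5 = (544 - 173) - 5 = 371 - 5 = 366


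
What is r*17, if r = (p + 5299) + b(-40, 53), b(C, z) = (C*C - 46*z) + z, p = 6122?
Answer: 180812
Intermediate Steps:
b(C, z) = C² - 45*z (b(C, z) = (C² - 46*z) + z = C² - 45*z)
r = 10636 (r = (6122 + 5299) + ((-40)² - 45*53) = 11421 + (1600 - 2385) = 11421 - 785 = 10636)
r*17 = 10636*17 = 180812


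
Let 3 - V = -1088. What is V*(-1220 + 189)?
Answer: -1124821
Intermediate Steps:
V = 1091 (V = 3 - 1*(-1088) = 3 + 1088 = 1091)
V*(-1220 + 189) = 1091*(-1220 + 189) = 1091*(-1031) = -1124821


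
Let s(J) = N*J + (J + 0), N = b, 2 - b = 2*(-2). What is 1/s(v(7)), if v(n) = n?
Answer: 1/49 ≈ 0.020408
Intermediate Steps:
b = 6 (b = 2 - 2*(-2) = 2 - 1*(-4) = 2 + 4 = 6)
N = 6
s(J) = 7*J (s(J) = 6*J + (J + 0) = 6*J + J = 7*J)
1/s(v(7)) = 1/(7*7) = 1/49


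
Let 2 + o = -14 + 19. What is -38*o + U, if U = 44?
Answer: -70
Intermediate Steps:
o = 3 (o = -2 + (-14 + 19) = -2 + 5 = 3)
-38*o + U = -38*3 + 44 = -114 + 44 = -70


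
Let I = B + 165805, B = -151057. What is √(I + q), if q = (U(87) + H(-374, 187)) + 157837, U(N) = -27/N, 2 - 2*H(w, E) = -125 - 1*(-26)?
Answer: √580744778/58 ≈ 415.49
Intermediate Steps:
H(w, E) = 101/2 (H(w, E) = 1 - (-125 - 1*(-26))/2 = 1 - (-125 + 26)/2 = 1 - ½*(-99) = 1 + 99/2 = 101/2)
I = 14748 (I = -151057 + 165805 = 14748)
q = 9157457/58 (q = (-27/87 + 101/2) + 157837 = (-27*1/87 + 101/2) + 157837 = (-9/29 + 101/2) + 157837 = 2911/58 + 157837 = 9157457/58 ≈ 1.5789e+5)
√(I + q) = √(14748 + 9157457/58) = √(10012841/58) = √580744778/58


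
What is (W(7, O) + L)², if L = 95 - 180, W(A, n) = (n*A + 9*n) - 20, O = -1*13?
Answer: 97969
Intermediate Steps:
O = -13
W(A, n) = -20 + 9*n + A*n (W(A, n) = (A*n + 9*n) - 20 = (9*n + A*n) - 20 = -20 + 9*n + A*n)
L = -85
(W(7, O) + L)² = ((-20 + 9*(-13) + 7*(-13)) - 85)² = ((-20 - 117 - 91) - 85)² = (-228 - 85)² = (-313)² = 97969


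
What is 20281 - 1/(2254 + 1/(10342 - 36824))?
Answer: 1210581523505/59690427 ≈ 20281.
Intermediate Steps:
20281 - 1/(2254 + 1/(10342 - 36824)) = 20281 - 1/(2254 + 1/(-26482)) = 20281 - 1/(2254 - 1/26482) = 20281 - 1/59690427/26482 = 20281 - 1*26482/59690427 = 20281 - 26482/59690427 = 1210581523505/59690427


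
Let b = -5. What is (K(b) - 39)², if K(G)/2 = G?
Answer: 2401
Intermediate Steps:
K(G) = 2*G
(K(b) - 39)² = (2*(-5) - 39)² = (-10 - 39)² = (-49)² = 2401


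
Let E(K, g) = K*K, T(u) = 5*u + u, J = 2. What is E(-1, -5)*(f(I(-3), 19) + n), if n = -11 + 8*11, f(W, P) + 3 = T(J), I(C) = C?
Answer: 86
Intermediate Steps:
T(u) = 6*u
f(W, P) = 9 (f(W, P) = -3 + 6*2 = -3 + 12 = 9)
n = 77 (n = -11 + 88 = 77)
E(K, g) = K²
E(-1, -5)*(f(I(-3), 19) + n) = (-1)²*(9 + 77) = 1*86 = 86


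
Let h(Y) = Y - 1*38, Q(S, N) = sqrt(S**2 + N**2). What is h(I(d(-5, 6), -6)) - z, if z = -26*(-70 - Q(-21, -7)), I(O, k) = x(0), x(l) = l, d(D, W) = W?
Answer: -1858 - 182*sqrt(10) ≈ -2433.5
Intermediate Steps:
Q(S, N) = sqrt(N**2 + S**2)
I(O, k) = 0
h(Y) = -38 + Y (h(Y) = Y - 38 = -38 + Y)
z = 1820 + 182*sqrt(10) (z = -26*(-70 - sqrt((-7)**2 + (-21)**2)) = -26*(-70 - sqrt(49 + 441)) = -26*(-70 - sqrt(490)) = -26*(-70 - 7*sqrt(10)) = 1820 + 182*sqrt(10) ≈ 2395.5)
h(I(d(-5, 6), -6)) - z = (-38 + 0) - (1820 + 182*sqrt(10)) = -38 + (-1820 - 182*sqrt(10)) = -1858 - 182*sqrt(10)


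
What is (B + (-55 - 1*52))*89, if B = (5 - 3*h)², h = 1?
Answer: -9167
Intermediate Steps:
B = 4 (B = (5 - 3*1)² = (5 - 3)² = 2² = 4)
(B + (-55 - 1*52))*89 = (4 + (-55 - 1*52))*89 = (4 + (-55 - 52))*89 = (4 - 107)*89 = -103*89 = -9167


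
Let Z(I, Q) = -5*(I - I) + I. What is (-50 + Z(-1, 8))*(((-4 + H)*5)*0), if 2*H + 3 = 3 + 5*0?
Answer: 0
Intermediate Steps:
H = 0 (H = -3/2 + (3 + 5*0)/2 = -3/2 + (3 + 0)/2 = -3/2 + (1/2)*3 = -3/2 + 3/2 = 0)
Z(I, Q) = I (Z(I, Q) = -5*0 + I = 0 + I = I)
(-50 + Z(-1, 8))*(((-4 + H)*5)*0) = (-50 - 1)*(((-4 + 0)*5)*0) = -51*(-4*5)*0 = -(-1020)*0 = -51*0 = 0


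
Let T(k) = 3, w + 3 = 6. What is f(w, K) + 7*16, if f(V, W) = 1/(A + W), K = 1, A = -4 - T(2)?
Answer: 671/6 ≈ 111.83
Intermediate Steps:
w = 3 (w = -3 + 6 = 3)
A = -7 (A = -4 - 1*3 = -4 - 3 = -7)
f(V, W) = 1/(-7 + W)
f(w, K) + 7*16 = 1/(-7 + 1) + 7*16 = 1/(-6) + 112 = -⅙ + 112 = 671/6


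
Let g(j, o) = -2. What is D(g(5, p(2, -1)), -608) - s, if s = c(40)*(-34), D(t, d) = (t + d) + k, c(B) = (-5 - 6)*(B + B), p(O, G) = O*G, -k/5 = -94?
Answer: -30060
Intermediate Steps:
k = 470 (k = -5*(-94) = 470)
p(O, G) = G*O
c(B) = -22*B
D(t, d) = 470 + d + t (D(t, d) = (t + d) + 470 = (d + t) + 470 = 470 + d + t)
s = 29920 (s = -22*40*(-34) = -880*(-34) = 29920)
D(g(5, p(2, -1)), -608) - s = (470 - 608 - 2) - 1*29920 = -140 - 29920 = -30060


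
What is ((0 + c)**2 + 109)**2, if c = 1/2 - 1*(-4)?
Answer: 267289/16 ≈ 16706.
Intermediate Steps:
c = 9/2 (c = 1/2 + 4 = 9/2 ≈ 4.5000)
((0 + c)**2 + 109)**2 = ((0 + 9/2)**2 + 109)**2 = ((9/2)**2 + 109)**2 = (81/4 + 109)**2 = (517/4)**2 = 267289/16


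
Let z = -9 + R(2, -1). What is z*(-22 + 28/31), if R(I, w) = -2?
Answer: 7194/31 ≈ 232.06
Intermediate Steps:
z = -11 (z = -9 - 2 = -11)
z*(-22 + 28/31) = -11*(-22 + 28/31) = -11*(-654/31) = 7194/31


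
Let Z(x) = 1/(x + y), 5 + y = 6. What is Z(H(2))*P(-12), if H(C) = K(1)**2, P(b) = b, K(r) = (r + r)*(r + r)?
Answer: -12/17 ≈ -0.70588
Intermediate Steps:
K(r) = 4*r**2 (K(r) = (2*r)*(2*r) = 4*r**2)
y = 1 (y = -5 + 6 = 1)
H(C) = 16 (H(C) = (4*1**2)**2 = (4*1)**2 = 4**2 = 16)
Z(x) = 1/(1 + x) (Z(x) = 1/(x + 1) = 1/(1 + x))
Z(H(2))*P(-12) = -12/(1 + 16) = -12/17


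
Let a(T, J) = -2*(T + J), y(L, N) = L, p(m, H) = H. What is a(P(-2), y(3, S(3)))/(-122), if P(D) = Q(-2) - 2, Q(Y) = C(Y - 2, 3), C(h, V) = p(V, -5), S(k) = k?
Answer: -4/61 ≈ -0.065574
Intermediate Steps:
C(h, V) = -5
Q(Y) = -5
P(D) = -7 (P(D) = -5 - 2 = -7)
a(T, J) = -2*J - 2*T (a(T, J) = -2*(J + T) = -2*J - 2*T)
a(P(-2), y(3, S(3)))/(-122) = (-2*3 - 2*(-7))/(-122) = (-6 + 14)*(-1/122) = 8*(-1/122) = -4/61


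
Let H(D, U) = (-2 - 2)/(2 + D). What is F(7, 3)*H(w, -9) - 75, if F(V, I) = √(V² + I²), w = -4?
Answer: -75 + 2*√58 ≈ -59.768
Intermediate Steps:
F(V, I) = √(I² + V²)
H(D, U) = -4/(2 + D)
F(7, 3)*H(w, -9) - 75 = √(3² + 7²)*(-4/(2 - 4)) - 75 = √(9 + 49)*(-4/(-2)) - 75 = √58*(-4*(-½)) - 75 = √58*2 - 75 = 2*√58 - 75 = -75 + 2*√58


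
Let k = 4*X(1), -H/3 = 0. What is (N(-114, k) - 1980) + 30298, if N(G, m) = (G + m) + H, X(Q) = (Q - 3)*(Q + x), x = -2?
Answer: 28212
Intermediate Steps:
H = 0 (H = -3*0 = 0)
X(Q) = (-3 + Q)*(-2 + Q) (X(Q) = (Q - 3)*(Q - 2) = (-3 + Q)*(-2 + Q))
k = 8 (k = 4*(6 + 1**2 - 5*1) = 4*(6 + 1 - 5) = 4*2 = 8)
N(G, m) = G + m (N(G, m) = (G + m) + 0 = G + m)
(N(-114, k) - 1980) + 30298 = ((-114 + 8) - 1980) + 30298 = (-106 - 1980) + 30298 = -2086 + 30298 = 28212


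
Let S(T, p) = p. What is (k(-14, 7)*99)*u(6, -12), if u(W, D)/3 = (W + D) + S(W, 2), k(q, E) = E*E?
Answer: -58212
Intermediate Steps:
k(q, E) = E**2
u(W, D) = 6 + 3*D + 3*W (u(W, D) = 3*((W + D) + 2) = 3*((D + W) + 2) = 3*(2 + D + W) = 6 + 3*D + 3*W)
(k(-14, 7)*99)*u(6, -12) = (7**2*99)*(6 + 3*(-12) + 3*6) = (49*99)*(6 - 36 + 18) = 4851*(-12) = -58212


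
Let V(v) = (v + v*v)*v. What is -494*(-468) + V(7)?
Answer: 231584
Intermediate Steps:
V(v) = v*(v + v²) (V(v) = (v + v²)*v = v*(v + v²))
-494*(-468) + V(7) = -494*(-468) + 7²*(1 + 7) = 231192 + 49*8 = 231192 + 392 = 231584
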